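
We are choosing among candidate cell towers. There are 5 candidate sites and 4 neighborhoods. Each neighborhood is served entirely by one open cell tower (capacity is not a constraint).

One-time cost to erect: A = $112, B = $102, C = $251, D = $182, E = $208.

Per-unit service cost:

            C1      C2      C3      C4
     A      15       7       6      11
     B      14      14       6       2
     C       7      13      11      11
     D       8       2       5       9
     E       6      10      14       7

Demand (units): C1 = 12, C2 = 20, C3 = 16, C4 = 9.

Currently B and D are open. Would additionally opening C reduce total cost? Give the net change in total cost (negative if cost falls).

Current service cost with {B, D}: 234.
Adding C: each neighborhood re-picks its cheapest; new service cost 222, saving 12.
Extra fixed cost: 251. Net change = 251 − 12 = 239.
(Totals: 518 → 757.)

No — net change +239 (cost rises by 239).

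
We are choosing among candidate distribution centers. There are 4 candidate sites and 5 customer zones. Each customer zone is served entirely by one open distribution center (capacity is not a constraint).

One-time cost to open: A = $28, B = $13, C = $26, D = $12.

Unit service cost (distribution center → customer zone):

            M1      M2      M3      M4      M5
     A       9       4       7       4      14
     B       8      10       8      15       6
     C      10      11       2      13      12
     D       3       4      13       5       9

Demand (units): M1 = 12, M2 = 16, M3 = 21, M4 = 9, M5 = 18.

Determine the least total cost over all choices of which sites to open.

For any fixed open set, each customer zone goes to its cheapest open site; total = fixed + service.
{B, C, D}: M1→D 3·12=36, M2→D 4·16=64, M3→C 2·21=42, M4→D 5·9=45, M5→B 6·18=108. Service 295; fixed 51; total 346.
{A, B, C, D}: service 286 + fixed 79 = 365
{C, D}: M1→D 3·12=36, M2→D 4·16=64, M3→C 2·21=42, M4→D 5·9=45, M5→D 9·18=162. Service 349; fixed 38; total 387.
{D}: M1→D 3·12=36, M2→D 4·16=64, M3→D 13·21=273, M4→D 5·9=45, M5→D 9·18=162. Service 580; fixed 12; total 592.
(All 15 nonempty subsets were checked; B, C and D is lowest.)

Minimum total cost: 346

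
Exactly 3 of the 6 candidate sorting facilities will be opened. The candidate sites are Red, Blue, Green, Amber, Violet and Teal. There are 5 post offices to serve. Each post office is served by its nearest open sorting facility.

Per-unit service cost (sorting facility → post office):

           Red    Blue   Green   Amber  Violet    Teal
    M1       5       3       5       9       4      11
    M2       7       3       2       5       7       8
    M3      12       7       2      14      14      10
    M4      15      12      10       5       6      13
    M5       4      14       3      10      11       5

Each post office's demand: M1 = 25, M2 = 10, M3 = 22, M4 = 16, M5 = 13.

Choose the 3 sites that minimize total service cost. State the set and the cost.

With exactly 3 open, each post office uses its cheapest among the chosen.
{Blue, Green, Amber}: M1→Blue 3·25=75, M2→Green 2·10=20, M3→Green 2·22=44, M4→Amber 5·16=80, M5→Green 3·13=39. Service cost 258.
{Blue, Green, Violet}: service cost 274
{Green, Amber, Violet}: service cost 283
Among all 20 size-3 choices, {Blue, Green, Amber} is lowest.

Choose Blue, Green and Amber; total service cost 258.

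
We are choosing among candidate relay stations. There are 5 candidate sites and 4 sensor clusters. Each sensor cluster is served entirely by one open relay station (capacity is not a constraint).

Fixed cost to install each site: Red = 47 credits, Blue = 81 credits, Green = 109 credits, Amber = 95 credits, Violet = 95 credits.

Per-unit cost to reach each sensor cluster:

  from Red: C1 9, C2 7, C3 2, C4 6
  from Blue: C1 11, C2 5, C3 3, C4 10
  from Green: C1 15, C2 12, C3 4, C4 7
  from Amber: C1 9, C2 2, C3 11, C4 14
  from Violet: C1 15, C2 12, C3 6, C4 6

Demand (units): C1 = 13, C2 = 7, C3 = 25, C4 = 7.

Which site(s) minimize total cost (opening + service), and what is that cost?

Open Red only; minimum total cost 305.

For any fixed open set, each sensor cluster goes to its cheapest open site; total = fixed + service.
{Red}: C1→Red 9·13=117, C2→Red 7·7=49, C3→Red 2·25=50, C4→Red 6·7=42. Service 258; fixed 47; total 305.
{Red, Amber}: service 223 + fixed 142 = 365
{Red, Blue}: service 244 + fixed 128 = 372
{Red, Blue, Green, Amber, Violet}: service 223 + fixed 427 = 650
No other subset beats 305.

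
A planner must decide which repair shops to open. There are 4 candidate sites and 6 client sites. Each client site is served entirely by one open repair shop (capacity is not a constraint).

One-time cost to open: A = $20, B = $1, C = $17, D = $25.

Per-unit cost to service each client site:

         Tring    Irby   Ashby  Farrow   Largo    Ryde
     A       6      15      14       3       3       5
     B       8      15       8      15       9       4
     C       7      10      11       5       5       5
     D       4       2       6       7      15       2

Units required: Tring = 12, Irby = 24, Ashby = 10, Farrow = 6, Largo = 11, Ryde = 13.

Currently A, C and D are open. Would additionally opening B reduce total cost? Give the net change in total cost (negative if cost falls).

No — net change +1 (cost rises by 1).

Current service cost with {A, C, D}: 233.
Adding B: each client site re-picks its cheapest; new service cost 233, saving 0.
Extra fixed cost: 1. Net change = 1 − 0 = 1.
(Totals: 295 → 296.)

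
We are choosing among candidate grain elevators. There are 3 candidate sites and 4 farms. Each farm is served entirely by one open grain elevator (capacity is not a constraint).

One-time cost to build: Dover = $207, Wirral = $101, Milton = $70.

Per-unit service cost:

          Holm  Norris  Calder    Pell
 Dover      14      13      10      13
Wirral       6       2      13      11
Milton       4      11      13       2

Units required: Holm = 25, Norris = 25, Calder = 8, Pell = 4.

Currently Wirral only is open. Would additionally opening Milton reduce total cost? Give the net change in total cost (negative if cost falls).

Current service cost with {Wirral}: 348.
Adding Milton: each farm re-picks its cheapest; new service cost 262, saving 86.
Extra fixed cost: 70. Net change = 70 − 86 = -16.
(Totals: 449 → 433.)

Yes — net change −16 (cost falls by 16).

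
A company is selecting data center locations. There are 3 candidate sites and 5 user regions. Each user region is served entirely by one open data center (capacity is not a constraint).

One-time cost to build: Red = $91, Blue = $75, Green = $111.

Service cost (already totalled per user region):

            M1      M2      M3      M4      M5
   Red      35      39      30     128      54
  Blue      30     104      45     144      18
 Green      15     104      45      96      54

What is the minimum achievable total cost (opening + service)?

Minimum total cost: 377

For any fixed open set, each user region goes to its cheapest open site; total = fixed + service.
{Red}: M1→Red 35, M2→Red 39, M3→Red 30, M4→Red 128, M5→Red 54. Service 286; fixed 91; total 377.
{Red, Blue}: service 245 + fixed 166 = 411
{Blue}: service 341 + fixed 75 = 416
{Red, Blue, Green}: service 198 + fixed 277 = 475
(All 7 nonempty subsets were checked; Red only is lowest.)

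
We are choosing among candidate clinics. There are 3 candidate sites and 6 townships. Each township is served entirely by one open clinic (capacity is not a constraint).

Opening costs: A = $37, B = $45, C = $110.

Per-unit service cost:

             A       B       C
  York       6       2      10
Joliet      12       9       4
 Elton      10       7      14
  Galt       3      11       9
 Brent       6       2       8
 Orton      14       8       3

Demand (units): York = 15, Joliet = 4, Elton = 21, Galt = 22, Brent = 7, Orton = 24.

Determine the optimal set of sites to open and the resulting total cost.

Open A, B and C; minimum total cost 537.

For any fixed open set, each township goes to its cheapest open site; total = fixed + service.
{A, B, C}: York→B 2·15=30, Joliet→C 4·4=16, Elton→B 7·21=147, Galt→A 3·22=66, Brent→B 2·7=14, Orton→C 3·24=72. Service 345; fixed 192; total 537.
{A, B}: York→B 2·15=30, Joliet→B 9·4=36, Elton→B 7·21=147, Galt→A 3·22=66, Brent→B 2·7=14, Orton→B 8·24=192. Service 485; fixed 82; total 567.
{B, C}: York→B 2·15=30, Joliet→C 4·4=16, Elton→B 7·21=147, Galt→C 9·22=198, Brent→B 2·7=14, Orton→C 3·24=72. Service 477; fixed 155; total 632.
{A}: York→A 6·15=90, Joliet→A 12·4=48, Elton→A 10·21=210, Galt→A 3·22=66, Brent→A 6·7=42, Orton→A 14·24=336. Service 792; fixed 37; total 829.
(All 7 nonempty subsets were checked; A, B and C is lowest.)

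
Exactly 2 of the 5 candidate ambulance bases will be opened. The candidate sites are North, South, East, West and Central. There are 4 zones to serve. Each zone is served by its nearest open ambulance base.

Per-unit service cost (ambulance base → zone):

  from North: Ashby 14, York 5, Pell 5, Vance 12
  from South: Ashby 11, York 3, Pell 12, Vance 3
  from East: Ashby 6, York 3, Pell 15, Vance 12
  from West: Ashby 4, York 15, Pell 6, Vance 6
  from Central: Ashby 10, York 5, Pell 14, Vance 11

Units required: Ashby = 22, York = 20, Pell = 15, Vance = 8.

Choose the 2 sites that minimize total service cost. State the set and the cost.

Choose South and West; total service cost 262.

With exactly 2 open, each zone uses its cheapest among the chosen.
{South, West}: Ashby→West 4·22=88, York→South 3·20=60, Pell→West 6·15=90, Vance→South 3·8=24. Service cost 262.
{East, West}: service cost 286
{North, West}: service cost 311
Among all 10 size-2 choices, {South, West} is lowest.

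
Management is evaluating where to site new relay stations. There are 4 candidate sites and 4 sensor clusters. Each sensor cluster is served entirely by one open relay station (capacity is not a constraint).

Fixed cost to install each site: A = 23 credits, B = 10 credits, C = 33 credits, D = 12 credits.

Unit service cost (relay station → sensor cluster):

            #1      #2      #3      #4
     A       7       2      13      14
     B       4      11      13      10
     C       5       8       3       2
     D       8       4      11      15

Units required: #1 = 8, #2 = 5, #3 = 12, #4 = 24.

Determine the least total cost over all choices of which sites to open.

Minimum total cost: 189

For any fixed open set, each sensor cluster goes to its cheapest open site; total = fixed + service.
{C, D}: #1→C 5·8=40, #2→D 4·5=20, #3→C 3·12=36, #4→C 2·24=48. Service 144; fixed 45; total 189.
{A, C}: service 134 + fixed 56 = 190
{B, C, D}: #1→B 4·8=32, #2→D 4·5=20, #3→C 3·12=36, #4→C 2·24=48. Service 136; fixed 55; total 191.
{A, B, C, D}: #1→B 4·8=32, #2→A 2·5=10, #3→C 3·12=36, #4→C 2·24=48. Service 126; fixed 78; total 204.
No other subset beats 189.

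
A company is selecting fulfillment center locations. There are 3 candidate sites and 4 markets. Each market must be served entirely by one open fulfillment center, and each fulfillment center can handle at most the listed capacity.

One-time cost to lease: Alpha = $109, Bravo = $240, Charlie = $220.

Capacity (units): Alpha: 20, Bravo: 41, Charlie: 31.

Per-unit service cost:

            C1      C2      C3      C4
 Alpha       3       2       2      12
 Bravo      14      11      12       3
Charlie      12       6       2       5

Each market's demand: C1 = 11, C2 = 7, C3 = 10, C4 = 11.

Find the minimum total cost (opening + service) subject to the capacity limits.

Minimum total cost: 451

Open {Alpha, Charlie}: C1→Alpha 3·11=33, C2→Alpha 2·7=14, C3→Charlie 2·10=20, C4→Charlie 5·11=55.
Loads: Alpha carries 18/20, Charlie carries 21/31. Service 122; fixed 329; total 451.
Next best feasible plan costs 479.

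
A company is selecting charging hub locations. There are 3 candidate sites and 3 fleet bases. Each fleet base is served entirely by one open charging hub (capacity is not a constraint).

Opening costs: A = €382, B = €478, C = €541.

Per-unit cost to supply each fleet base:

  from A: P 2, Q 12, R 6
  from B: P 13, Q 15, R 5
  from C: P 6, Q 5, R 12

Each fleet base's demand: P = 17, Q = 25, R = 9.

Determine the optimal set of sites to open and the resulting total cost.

For any fixed open set, each fleet base goes to its cheapest open site; total = fixed + service.
{A}: P→A 2·17=34, Q→A 12·25=300, R→A 6·9=54. Service 388; fixed 382; total 770.
{C}: service 335 + fixed 541 = 876
{B}: service 641 + fixed 478 = 1119
{A, B, C}: P→A 2·17=34, Q→C 5·25=125, R→B 5·9=45. Service 204; fixed 1401; total 1605.
No other subset beats 770.

Open A only; minimum total cost 770.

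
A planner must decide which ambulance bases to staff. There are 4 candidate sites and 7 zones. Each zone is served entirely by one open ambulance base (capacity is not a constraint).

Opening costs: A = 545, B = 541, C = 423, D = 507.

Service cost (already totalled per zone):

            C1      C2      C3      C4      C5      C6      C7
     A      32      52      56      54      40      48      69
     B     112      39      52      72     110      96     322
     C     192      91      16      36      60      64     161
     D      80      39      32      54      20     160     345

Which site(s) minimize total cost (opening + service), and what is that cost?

For any fixed open set, each zone goes to its cheapest open site; total = fixed + service.
{A}: C1→A 32, C2→A 52, C3→A 56, C4→A 54, C5→A 40, C6→A 48, C7→A 69. Service 351; fixed 545; total 896.
{C}: service 620 + fixed 423 = 1043
{D}: service 730 + fixed 507 = 1237
{A, B, C, D}: service 260 + fixed 2016 = 2276
(All 15 nonempty subsets were checked; A only is lowest.)

Open A only; minimum total cost 896.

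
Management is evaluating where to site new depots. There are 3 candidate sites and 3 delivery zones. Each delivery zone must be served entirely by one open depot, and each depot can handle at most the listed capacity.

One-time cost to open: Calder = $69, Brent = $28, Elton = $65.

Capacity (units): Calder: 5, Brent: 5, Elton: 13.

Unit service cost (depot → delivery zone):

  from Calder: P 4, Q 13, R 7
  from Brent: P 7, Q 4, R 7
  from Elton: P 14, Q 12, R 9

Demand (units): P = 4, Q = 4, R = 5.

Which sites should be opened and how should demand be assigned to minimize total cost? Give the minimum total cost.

Minimum total cost: 210

Open {Brent, Elton}: P→Elton 14·4=56, Q→Brent 4·4=16, R→Elton 9·5=45.
Loads: Brent carries 4/5, Elton carries 9/13. Service 117; fixed 93; total 210.
Next best feasible plan costs 214.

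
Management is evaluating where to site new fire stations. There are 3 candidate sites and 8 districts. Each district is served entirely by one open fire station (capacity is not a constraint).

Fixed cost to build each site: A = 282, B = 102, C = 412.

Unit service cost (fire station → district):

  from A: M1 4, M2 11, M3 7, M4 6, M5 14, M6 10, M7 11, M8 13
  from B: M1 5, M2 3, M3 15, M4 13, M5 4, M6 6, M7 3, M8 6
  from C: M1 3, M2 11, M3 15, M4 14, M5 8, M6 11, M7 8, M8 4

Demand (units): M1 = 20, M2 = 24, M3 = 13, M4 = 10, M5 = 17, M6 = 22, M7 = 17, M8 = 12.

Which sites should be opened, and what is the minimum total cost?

For any fixed open set, each district goes to its cheapest open site; total = fixed + service.
{B}: M1→B 5·20=100, M2→B 3·24=72, M3→B 15·13=195, M4→B 13·10=130, M5→B 4·17=68, M6→B 6·22=132, M7→B 3·17=51, M8→B 6·12=72. Service 820; fixed 102; total 922.
{A, B}: M1→A 4·20=80, M2→B 3·24=72, M3→A 7·13=91, M4→A 6·10=60, M5→B 4·17=68, M6→B 6·22=132, M7→B 3·17=51, M8→B 6·12=72. Service 626; fixed 384; total 1010.
{B, C}: M1→C 3·20=60, M2→B 3·24=72, M3→B 15·13=195, M4→B 13·10=130, M5→B 4·17=68, M6→B 6·22=132, M7→B 3·17=51, M8→C 4·12=48. Service 756; fixed 514; total 1270.
{A, B, C}: M1→C 3·20=60, M2→B 3·24=72, M3→A 7·13=91, M4→A 6·10=60, M5→B 4·17=68, M6→B 6·22=132, M7→B 3·17=51, M8→C 4·12=48. Service 582; fixed 796; total 1378.
No other subset beats 922.

Open B only; minimum total cost 922.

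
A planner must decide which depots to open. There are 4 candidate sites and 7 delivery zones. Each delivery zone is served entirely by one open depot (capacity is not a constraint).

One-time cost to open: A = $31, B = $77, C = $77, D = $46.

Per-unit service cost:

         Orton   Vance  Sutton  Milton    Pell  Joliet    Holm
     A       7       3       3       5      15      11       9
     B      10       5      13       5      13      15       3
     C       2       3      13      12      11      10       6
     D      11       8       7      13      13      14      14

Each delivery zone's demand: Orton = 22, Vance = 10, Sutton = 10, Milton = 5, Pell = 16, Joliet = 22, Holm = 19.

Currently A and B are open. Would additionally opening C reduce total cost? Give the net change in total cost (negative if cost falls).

Current service cost with {A, B}: 746.
Adding C: each delivery zone re-picks its cheapest; new service cost 582, saving 164.
Extra fixed cost: 77. Net change = 77 − 164 = -87.
(Totals: 854 → 767.)

Yes — net change −87 (cost falls by 87).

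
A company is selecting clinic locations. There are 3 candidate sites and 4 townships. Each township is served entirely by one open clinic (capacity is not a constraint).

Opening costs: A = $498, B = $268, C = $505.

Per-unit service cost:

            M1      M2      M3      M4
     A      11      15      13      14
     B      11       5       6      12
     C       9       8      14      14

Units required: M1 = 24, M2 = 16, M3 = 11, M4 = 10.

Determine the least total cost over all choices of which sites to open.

Minimum total cost: 798

For any fixed open set, each township goes to its cheapest open site; total = fixed + service.
{B}: M1→B 11·24=264, M2→B 5·16=80, M3→B 6·11=66, M4→B 12·10=120. Service 530; fixed 268; total 798.
{C}: service 638 + fixed 505 = 1143
{B, C}: M1→C 9·24=216, M2→B 5·16=80, M3→B 6·11=66, M4→B 12·10=120. Service 482; fixed 773; total 1255.
{A, B, C}: M1→C 9·24=216, M2→B 5·16=80, M3→B 6·11=66, M4→B 12·10=120. Service 482; fixed 1271; total 1753.
No other subset beats 798.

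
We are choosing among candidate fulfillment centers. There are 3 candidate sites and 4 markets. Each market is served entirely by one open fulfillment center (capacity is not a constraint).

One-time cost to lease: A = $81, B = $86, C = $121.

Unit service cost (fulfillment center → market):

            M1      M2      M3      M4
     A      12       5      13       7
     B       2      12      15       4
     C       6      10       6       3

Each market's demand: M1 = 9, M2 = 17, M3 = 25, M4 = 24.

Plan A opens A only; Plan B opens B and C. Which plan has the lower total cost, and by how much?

Plan A: {A}: M1→A 12·9=108, M2→A 5·17=85, M3→A 13·25=325, M4→A 7·24=168. Service 686; fixed 81; total 767.
Plan B: {B, C}: M1→B 2·9=18, M2→C 10·17=170, M3→C 6·25=150, M4→C 3·24=72. Service 410; fixed 207; total 617.
Difference: |767 − 617| = 150.

Plan B is cheaper by 150.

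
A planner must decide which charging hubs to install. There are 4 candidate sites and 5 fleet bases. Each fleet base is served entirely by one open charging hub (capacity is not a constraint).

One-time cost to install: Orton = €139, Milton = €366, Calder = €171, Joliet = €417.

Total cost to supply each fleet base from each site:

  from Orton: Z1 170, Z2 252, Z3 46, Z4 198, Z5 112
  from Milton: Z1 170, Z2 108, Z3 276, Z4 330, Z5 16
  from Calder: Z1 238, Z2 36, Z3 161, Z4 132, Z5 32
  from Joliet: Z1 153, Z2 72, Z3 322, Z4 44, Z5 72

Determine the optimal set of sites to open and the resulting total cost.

For any fixed open set, each fleet base goes to its cheapest open site; total = fixed + service.
{Orton, Calder}: Z1→Orton 170, Z2→Calder 36, Z3→Orton 46, Z4→Calder 132, Z5→Calder 32. Service 416; fixed 310; total 726.
{Calder}: service 599 + fixed 171 = 770
{Orton}: Z1→Orton 170, Z2→Orton 252, Z3→Orton 46, Z4→Orton 198, Z5→Orton 112. Service 778; fixed 139; total 917.
{Orton, Milton, Calder, Joliet}: service 295 + fixed 1093 = 1388
No other subset beats 726.

Open Orton and Calder; minimum total cost 726.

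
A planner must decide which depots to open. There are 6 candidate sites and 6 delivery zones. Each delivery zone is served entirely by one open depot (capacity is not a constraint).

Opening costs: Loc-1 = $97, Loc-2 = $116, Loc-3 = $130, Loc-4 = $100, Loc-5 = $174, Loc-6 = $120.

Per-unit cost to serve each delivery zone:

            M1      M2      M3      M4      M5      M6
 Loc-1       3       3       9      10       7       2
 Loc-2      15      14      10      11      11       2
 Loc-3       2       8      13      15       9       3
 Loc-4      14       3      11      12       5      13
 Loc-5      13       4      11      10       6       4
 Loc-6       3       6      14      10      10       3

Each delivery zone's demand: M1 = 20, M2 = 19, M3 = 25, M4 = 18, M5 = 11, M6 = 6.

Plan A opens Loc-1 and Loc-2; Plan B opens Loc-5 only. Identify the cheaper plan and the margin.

Plan A is cheaper by 231.

Plan A: {Loc-1, Loc-2}: M1→Loc-1 3·20=60, M2→Loc-1 3·19=57, M3→Loc-1 9·25=225, M4→Loc-1 10·18=180, M5→Loc-1 7·11=77, M6→Loc-1 2·6=12. Service 611; fixed 213; total 824.
Plan B: {Loc-5}: M1→Loc-5 13·20=260, M2→Loc-5 4·19=76, M3→Loc-5 11·25=275, M4→Loc-5 10·18=180, M5→Loc-5 6·11=66, M6→Loc-5 4·6=24. Service 881; fixed 174; total 1055.
Difference: |824 − 1055| = 231.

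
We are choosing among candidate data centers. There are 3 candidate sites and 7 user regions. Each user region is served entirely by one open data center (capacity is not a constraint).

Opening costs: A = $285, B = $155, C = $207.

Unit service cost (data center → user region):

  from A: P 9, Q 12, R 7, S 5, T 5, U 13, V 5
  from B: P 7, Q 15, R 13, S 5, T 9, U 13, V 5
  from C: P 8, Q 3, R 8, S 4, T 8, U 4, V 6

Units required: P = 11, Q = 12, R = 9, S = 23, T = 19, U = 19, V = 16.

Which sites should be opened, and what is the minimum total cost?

Open C only; minimum total cost 819.

For any fixed open set, each user region goes to its cheapest open site; total = fixed + service.
{C}: P→C 8·11=88, Q→C 3·12=36, R→C 8·9=72, S→C 4·23=92, T→C 8·19=152, U→C 4·19=76, V→C 6·16=96. Service 612; fixed 207; total 819.
{B, C}: service 585 + fixed 362 = 947
{A, C}: P→C 8·11=88, Q→C 3·12=36, R→A 7·9=63, S→C 4·23=92, T→A 5·19=95, U→C 4·19=76, V→A 5·16=80. Service 530; fixed 492; total 1022.
{A, B, C}: service 519 + fixed 647 = 1166
No other subset beats 819.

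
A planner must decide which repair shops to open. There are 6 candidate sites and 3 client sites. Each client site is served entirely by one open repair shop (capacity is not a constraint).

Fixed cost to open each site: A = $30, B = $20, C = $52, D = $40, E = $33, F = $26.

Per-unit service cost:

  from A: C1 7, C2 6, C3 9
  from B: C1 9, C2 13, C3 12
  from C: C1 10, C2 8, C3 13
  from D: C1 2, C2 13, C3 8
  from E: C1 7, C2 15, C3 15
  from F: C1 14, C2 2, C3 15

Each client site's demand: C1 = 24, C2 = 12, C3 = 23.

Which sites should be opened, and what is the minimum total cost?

Open D and F; minimum total cost 322.

For any fixed open set, each client site goes to its cheapest open site; total = fixed + service.
{D, F}: C1→D 2·24=48, C2→F 2·12=24, C3→D 8·23=184. Service 256; fixed 66; total 322.
{B, D, F}: C1→D 2·24=48, C2→F 2·12=24, C3→D 8·23=184. Service 256; fixed 86; total 342.
{A, D, F}: service 256 + fixed 96 = 352
{A, B, C, D, E, F}: service 256 + fixed 201 = 457
No other subset beats 322.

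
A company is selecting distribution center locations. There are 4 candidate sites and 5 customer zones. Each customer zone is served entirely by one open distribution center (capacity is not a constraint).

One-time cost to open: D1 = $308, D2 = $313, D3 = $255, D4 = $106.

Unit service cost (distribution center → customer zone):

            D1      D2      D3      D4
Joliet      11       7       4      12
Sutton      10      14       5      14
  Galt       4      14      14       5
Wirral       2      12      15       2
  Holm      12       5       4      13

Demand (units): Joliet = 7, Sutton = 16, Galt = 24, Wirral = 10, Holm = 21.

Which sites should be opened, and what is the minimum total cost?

For any fixed open set, each customer zone goes to its cheapest open site; total = fixed + service.
{D3, D4}: Joliet→D3 4·7=28, Sutton→D3 5·16=80, Galt→D4 5·24=120, Wirral→D4 2·10=20, Holm→D3 4·21=84. Service 332; fixed 361; total 693.
{D4}: service 721 + fixed 106 = 827
{D1, D3}: service 308 + fixed 563 = 871
{D1, D2, D3, D4}: service 308 + fixed 982 = 1290
No other subset beats 693.

Open D3 and D4; minimum total cost 693.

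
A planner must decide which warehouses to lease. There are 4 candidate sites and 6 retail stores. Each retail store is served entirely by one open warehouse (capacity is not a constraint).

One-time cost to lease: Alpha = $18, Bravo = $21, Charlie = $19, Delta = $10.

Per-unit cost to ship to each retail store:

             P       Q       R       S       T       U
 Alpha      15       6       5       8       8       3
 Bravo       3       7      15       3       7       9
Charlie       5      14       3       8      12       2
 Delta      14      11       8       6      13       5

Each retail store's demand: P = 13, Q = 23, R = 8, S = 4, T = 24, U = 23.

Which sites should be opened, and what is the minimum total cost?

For any fixed open set, each retail store goes to its cheapest open site; total = fixed + service.
{Alpha, Bravo, Charlie}: P→Bravo 3·13=39, Q→Alpha 6·23=138, R→Charlie 3·8=24, S→Bravo 3·4=12, T→Bravo 7·24=168, U→Charlie 2·23=46. Service 427; fixed 58; total 485.
{Bravo, Charlie}: service 450 + fixed 40 = 490
{Alpha, Bravo, Charlie, Delta}: service 427 + fixed 68 = 495
{Delta}: service 950 + fixed 10 = 960
(All 15 nonempty subsets were checked; Alpha, Bravo and Charlie is lowest.)

Open Alpha, Bravo and Charlie; minimum total cost 485.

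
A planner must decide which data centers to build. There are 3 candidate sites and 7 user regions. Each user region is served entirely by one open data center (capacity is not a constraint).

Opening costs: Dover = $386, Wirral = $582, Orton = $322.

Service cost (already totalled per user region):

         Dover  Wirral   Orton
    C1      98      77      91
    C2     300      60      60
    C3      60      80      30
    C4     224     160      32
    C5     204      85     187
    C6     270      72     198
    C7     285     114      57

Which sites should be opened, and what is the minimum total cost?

For any fixed open set, each user region goes to its cheapest open site; total = fixed + service.
{Orton}: C1→Orton 91, C2→Orton 60, C3→Orton 30, C4→Orton 32, C5→Orton 187, C6→Orton 198, C7→Orton 57. Service 655; fixed 322; total 977.
{Wirral}: C1→Wirral 77, C2→Wirral 60, C3→Wirral 80, C4→Wirral 160, C5→Wirral 85, C6→Wirral 72, C7→Wirral 114. Service 648; fixed 582; total 1230.
{Wirral, Orton}: service 413 + fixed 904 = 1317
{Dover, Wirral, Orton}: C1→Wirral 77, C2→Wirral 60, C3→Orton 30, C4→Orton 32, C5→Wirral 85, C6→Wirral 72, C7→Orton 57. Service 413; fixed 1290; total 1703.
No other subset beats 977.

Open Orton only; minimum total cost 977.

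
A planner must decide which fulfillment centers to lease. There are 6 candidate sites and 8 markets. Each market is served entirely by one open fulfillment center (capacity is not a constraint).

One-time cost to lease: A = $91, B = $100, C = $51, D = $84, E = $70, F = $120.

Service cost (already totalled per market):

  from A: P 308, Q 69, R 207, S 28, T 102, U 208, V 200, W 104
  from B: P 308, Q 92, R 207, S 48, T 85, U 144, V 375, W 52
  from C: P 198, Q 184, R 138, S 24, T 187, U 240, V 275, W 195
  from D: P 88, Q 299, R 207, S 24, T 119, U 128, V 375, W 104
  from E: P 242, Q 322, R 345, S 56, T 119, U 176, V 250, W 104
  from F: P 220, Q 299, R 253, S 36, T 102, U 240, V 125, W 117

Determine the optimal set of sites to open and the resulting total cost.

Open A, C and D; minimum total cost 1079.

For any fixed open set, each market goes to its cheapest open site; total = fixed + service.
{A, C, D}: P→D 88, Q→A 69, R→C 138, S→C 24, T→A 102, U→D 128, V→A 200, W→A 104. Service 853; fixed 226; total 1079.
{B, C, D, F}: service 732 + fixed 355 = 1087
{A, D}: service 922 + fixed 175 = 1097
{A, B, C, D, E, F}: P→D 88, Q→A 69, R→C 138, S→C 24, T→B 85, U→D 128, V→F 125, W→B 52. Service 709; fixed 516; total 1225.
No other subset beats 1079.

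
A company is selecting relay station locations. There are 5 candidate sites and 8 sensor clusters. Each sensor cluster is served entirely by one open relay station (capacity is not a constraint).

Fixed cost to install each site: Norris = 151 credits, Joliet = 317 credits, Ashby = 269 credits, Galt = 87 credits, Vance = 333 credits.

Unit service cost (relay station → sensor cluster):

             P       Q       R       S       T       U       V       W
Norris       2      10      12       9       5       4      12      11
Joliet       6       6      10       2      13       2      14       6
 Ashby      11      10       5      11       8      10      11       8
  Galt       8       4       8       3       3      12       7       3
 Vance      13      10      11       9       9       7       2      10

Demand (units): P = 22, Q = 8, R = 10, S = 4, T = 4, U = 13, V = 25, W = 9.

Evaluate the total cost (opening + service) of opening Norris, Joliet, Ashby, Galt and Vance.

Total cost: 1406

Each sensor cluster is assigned to its cheapest site among the open ones.
{Norris, Joliet, Ashby, Galt, Vance}: P→Norris 2·22=44, Q→Galt 4·8=32, R→Ashby 5·10=50, S→Joliet 2·4=8, T→Galt 3·4=12, U→Joliet 2·13=26, V→Vance 2·25=50, W→Galt 3·9=27. Service 249; fixed 1157; total 1406.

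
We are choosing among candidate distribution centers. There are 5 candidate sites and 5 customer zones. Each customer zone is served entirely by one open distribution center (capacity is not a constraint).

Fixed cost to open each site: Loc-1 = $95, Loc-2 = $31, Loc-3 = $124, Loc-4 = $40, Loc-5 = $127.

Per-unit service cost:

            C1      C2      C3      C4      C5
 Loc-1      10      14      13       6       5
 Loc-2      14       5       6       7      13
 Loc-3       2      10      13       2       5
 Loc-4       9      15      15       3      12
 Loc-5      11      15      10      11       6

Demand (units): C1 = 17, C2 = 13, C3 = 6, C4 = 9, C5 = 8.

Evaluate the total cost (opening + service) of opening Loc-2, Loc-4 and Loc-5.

Total cost: 527

Each customer zone is assigned to its cheapest site among the open ones.
{Loc-2, Loc-4, Loc-5}: C1→Loc-4 9·17=153, C2→Loc-2 5·13=65, C3→Loc-2 6·6=36, C4→Loc-4 3·9=27, C5→Loc-5 6·8=48. Service 329; fixed 198; total 527.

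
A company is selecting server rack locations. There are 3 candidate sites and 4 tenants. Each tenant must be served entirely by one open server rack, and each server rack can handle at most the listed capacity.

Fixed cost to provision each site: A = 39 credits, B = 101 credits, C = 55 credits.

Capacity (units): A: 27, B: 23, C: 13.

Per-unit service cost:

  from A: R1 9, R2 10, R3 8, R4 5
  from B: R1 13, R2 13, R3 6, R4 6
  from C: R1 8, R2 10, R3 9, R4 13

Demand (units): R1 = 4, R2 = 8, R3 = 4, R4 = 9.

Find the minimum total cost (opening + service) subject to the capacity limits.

Minimum total cost: 232

Open {A}: R1→A 9·4=36, R2→A 10·8=80, R3→A 8·4=32, R4→A 5·9=45.
Loads: A carries 25/27. Service 193; fixed 39; total 232.
Next best feasible plan costs 283.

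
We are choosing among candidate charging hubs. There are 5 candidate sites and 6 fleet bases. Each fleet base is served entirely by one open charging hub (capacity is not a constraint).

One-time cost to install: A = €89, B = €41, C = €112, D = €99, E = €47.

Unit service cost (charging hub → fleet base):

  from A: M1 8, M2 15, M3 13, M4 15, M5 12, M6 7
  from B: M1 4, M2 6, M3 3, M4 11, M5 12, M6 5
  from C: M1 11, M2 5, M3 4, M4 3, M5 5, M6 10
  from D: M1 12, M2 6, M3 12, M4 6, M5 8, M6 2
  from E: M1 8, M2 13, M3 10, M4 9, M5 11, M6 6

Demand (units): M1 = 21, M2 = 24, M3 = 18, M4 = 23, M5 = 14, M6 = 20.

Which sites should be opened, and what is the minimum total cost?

Open B and C; minimum total cost 650.

For any fixed open set, each fleet base goes to its cheapest open site; total = fixed + service.
{B, C}: M1→B 4·21=84, M2→C 5·24=120, M3→B 3·18=54, M4→C 3·23=69, M5→C 5·14=70, M6→B 5·20=100. Service 497; fixed 153; total 650.
{B, C, D}: service 437 + fixed 252 = 689
{B, C, E}: service 497 + fixed 200 = 697
{A, B, C, D, E}: M1→B 4·21=84, M2→C 5·24=120, M3→B 3·18=54, M4→C 3·23=69, M5→C 5·14=70, M6→D 2·20=40. Service 437; fixed 388; total 825.
No other subset beats 650.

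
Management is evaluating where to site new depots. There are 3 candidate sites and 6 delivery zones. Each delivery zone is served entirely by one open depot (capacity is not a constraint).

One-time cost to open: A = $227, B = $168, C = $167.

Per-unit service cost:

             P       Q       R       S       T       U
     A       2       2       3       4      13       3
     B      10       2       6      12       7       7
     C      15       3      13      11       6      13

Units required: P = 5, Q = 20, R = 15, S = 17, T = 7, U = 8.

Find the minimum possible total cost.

Minimum total cost: 505

For any fixed open set, each delivery zone goes to its cheapest open site; total = fixed + service.
{A}: P→A 2·5=10, Q→A 2·20=40, R→A 3·15=45, S→A 4·17=68, T→A 13·7=91, U→A 3·8=24. Service 278; fixed 227; total 505.
{A, C}: P→A 2·5=10, Q→A 2·20=40, R→A 3·15=45, S→A 4·17=68, T→C 6·7=42, U→A 3·8=24. Service 229; fixed 394; total 623.
{A, B}: service 236 + fixed 395 = 631
{A, B, C}: P→A 2·5=10, Q→A 2·20=40, R→A 3·15=45, S→A 4·17=68, T→C 6·7=42, U→A 3·8=24. Service 229; fixed 562; total 791.
No other subset beats 505.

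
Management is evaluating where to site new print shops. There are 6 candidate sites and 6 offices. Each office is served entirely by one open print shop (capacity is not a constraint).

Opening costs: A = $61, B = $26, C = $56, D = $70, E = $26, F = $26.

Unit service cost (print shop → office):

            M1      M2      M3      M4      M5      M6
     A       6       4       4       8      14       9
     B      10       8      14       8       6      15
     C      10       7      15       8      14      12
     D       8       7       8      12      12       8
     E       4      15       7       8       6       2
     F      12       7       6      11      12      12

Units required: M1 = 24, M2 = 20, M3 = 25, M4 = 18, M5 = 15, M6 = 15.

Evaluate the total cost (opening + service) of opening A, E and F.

Each office is assigned to its cheapest site among the open ones.
{A, E, F}: M1→E 4·24=96, M2→A 4·20=80, M3→A 4·25=100, M4→A 8·18=144, M5→E 6·15=90, M6→E 2·15=30. Service 540; fixed 113; total 653.

Total cost: 653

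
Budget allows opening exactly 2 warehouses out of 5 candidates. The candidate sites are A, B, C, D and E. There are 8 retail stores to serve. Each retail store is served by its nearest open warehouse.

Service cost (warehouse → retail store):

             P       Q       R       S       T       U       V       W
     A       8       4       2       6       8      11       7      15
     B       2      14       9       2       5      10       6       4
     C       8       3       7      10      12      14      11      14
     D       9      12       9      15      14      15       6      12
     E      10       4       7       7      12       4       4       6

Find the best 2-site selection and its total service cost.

Choose B and E; total service cost 32.

With exactly 2 open, each retail store uses its cheapest among the chosen.
{B, E}: P→B 2, Q→E 4, R→E 7, S→B 2, T→B 5, U→E 4, V→E 4, W→B 4. Service cost 32.
{A, B}: service cost 35
{B, C}: service cost 39
Among all 10 size-2 choices, {B, E} is lowest.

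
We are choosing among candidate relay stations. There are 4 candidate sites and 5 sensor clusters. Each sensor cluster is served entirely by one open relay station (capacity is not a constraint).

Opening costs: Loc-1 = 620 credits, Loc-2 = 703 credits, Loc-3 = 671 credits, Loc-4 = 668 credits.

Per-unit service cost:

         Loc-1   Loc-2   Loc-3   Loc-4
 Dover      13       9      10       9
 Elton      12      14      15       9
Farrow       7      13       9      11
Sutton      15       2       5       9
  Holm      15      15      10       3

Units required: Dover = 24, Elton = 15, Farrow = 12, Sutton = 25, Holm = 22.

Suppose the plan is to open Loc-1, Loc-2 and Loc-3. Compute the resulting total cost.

Total cost: 2744

Each sensor cluster is assigned to its cheapest site among the open ones.
{Loc-1, Loc-2, Loc-3}: Dover→Loc-2 9·24=216, Elton→Loc-1 12·15=180, Farrow→Loc-1 7·12=84, Sutton→Loc-2 2·25=50, Holm→Loc-3 10·22=220. Service 750; fixed 1994; total 2744.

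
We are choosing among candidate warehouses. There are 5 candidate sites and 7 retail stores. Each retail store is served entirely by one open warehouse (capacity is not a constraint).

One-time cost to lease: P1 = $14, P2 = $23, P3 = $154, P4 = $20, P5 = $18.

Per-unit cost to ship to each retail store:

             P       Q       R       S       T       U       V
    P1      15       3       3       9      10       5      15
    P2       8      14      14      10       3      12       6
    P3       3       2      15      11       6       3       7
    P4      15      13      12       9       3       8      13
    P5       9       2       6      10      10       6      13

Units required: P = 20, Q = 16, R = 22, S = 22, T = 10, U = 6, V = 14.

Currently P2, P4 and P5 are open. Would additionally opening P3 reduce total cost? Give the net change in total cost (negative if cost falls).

Current service cost with {P2, P4, P5}: 672.
Adding P3: each retail store re-picks its cheapest; new service cost 554, saving 118.
Extra fixed cost: 154. Net change = 154 − 118 = 36.
(Totals: 733 → 769.)

No — net change +36 (cost rises by 36).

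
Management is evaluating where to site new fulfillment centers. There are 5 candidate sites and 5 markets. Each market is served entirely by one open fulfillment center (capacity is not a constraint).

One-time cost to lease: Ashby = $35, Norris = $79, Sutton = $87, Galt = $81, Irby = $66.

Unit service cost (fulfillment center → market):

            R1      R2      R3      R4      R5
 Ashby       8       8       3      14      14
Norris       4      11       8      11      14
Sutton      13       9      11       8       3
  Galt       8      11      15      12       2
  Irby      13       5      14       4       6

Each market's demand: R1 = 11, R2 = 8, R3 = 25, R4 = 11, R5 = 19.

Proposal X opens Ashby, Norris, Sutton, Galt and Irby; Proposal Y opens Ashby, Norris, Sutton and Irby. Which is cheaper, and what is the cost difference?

Proposal Y is cheaper by 62.

Proposal X: {Ashby, Norris, Sutton, Galt, Irby}: R1→Norris 4·11=44, R2→Irby 5·8=40, R3→Ashby 3·25=75, R4→Irby 4·11=44, R5→Galt 2·19=38. Service 241; fixed 348; total 589.
Proposal Y: {Ashby, Norris, Sutton, Irby}: R1→Norris 4·11=44, R2→Irby 5·8=40, R3→Ashby 3·25=75, R4→Irby 4·11=44, R5→Sutton 3·19=57. Service 260; fixed 267; total 527.
Difference: |589 − 527| = 62.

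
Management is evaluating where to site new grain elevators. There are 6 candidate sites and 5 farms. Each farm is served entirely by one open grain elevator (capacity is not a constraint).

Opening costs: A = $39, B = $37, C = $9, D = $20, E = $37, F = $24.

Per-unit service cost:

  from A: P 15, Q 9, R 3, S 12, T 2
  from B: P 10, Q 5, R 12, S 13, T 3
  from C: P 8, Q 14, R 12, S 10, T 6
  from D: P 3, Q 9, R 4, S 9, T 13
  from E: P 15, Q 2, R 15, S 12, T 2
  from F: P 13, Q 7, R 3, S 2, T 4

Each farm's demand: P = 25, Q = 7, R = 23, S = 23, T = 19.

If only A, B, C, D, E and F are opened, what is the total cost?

Total cost: 408

Each farm is assigned to its cheapest site among the open ones.
{A, B, C, D, E, F}: P→D 3·25=75, Q→E 2·7=14, R→A 3·23=69, S→F 2·23=46, T→A 2·19=38. Service 242; fixed 166; total 408.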